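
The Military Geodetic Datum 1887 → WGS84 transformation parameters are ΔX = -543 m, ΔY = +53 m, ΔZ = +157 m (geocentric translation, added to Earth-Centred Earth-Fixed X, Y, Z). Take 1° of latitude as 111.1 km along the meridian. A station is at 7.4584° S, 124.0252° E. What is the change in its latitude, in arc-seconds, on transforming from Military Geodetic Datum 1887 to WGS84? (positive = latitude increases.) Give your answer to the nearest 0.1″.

Δφ = 6.5″

sin φ = -0.129806, cos φ = 0.991539, sin λ = 0.828792, cos λ = -0.559557.
North component: ΔN = −sin φ cos λ·ΔX − sin φ sin λ·ΔY + cos φ·ΔZ = −(-0.129806)(-0.559557)(-543) − (-0.129806)(0.828792)(53) + (0.991539)(157) = 200.81 m.
1° of latitude spans 111100 m, so Δφ = 200.81 / 111100 × 3600 = 6.507″.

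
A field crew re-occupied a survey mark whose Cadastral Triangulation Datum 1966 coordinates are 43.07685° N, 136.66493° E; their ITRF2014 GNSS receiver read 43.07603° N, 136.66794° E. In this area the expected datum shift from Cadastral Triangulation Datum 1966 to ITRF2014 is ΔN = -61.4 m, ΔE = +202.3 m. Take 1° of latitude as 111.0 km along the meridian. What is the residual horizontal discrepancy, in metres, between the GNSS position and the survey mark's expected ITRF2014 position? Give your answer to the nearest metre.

51 m

Observed coordinate differences: Δφ = -0.00082°, Δλ = +0.00301°.
Converting to metres (1° lat = 111000 m, cos φ = 0.730438): observed ΔN = -91.0 m, observed ΔE = 244.0 m.
Subtracting the expected shift leaves a residual of -91.0 − (-61.4) = -29.6 m north and 244.0 − (202.3) = 41.7 m east.
Residual distance = √((-29.6)² + 41.7²) = 51.2 m.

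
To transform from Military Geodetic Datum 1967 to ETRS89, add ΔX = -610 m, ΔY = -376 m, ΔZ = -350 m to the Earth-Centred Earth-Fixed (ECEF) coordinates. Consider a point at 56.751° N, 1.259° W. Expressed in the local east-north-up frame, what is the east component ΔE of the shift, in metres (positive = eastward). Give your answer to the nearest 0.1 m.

The local east axis at (φ, λ) is (−sin λ, cos λ, 0), so ΔE = −sin(-1.259°)·(-610) + cos(-1.259°)·(-376) = -389.31 m.

ΔE = -389.3 m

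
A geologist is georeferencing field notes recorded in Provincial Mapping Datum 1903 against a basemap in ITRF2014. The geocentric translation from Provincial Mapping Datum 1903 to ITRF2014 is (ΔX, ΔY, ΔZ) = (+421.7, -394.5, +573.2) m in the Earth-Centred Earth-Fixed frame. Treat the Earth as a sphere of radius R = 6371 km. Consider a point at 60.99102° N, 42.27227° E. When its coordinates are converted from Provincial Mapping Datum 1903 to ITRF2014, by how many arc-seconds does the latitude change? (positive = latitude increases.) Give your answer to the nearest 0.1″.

Δφ = 7.7″

sin φ = 0.874544, cos φ = 0.484947, sin λ = 0.672654, cos λ = 0.739957.
North component: ΔN = −sin φ cos λ·ΔX − sin φ sin λ·ΔY + cos φ·ΔZ = −(0.874544)(0.739957)(421.7) − (0.874544)(0.672654)(-394.5) + (0.484947)(573.2) = 237.15 m.
1° of latitude spans πR/180 = 111195 m, so Δφ = 237.15 / 111195 × 3600 = 7.678″.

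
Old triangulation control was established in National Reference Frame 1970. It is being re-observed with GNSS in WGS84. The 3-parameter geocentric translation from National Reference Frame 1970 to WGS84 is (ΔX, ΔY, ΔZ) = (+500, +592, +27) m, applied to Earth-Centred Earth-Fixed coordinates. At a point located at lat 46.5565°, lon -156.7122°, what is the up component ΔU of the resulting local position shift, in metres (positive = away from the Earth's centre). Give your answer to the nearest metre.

ΔU = -457 m

At φ = 46.5565°, λ = -156.7122°: sin φ = 0.726053, cos φ = 0.687639, sin λ = -0.395350, cos λ = -0.918531.
ΔU = cos φ cos λ·ΔX + cos φ sin λ·ΔY + sin φ·ΔZ = (0.687639)(-0.918531)(500) + (0.687639)(-0.395350)(592) + (0.726053)(27) = -457.15 m.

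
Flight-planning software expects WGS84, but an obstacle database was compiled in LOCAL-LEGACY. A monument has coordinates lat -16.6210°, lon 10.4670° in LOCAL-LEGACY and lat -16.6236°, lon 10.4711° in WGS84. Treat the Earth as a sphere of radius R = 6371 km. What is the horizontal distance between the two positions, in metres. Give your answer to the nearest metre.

524 m

Δφ = -16.6236° − -16.6210° = -0.0026°; Δλ = 10.4711° − 10.4670° = +0.0041°.
1° along a meridian = πR/180 = 111195 m.
ΔN = Δφ × 111195 = -289.1 m; ΔE = Δλ × 111195 × cos(-16.6210°) = +0.0041 × 111195 × 0.958218 = 436.9 m.
Distance = √(ΔE² + ΔN²) = √(436.9² + (-289.1)²) = 523.9 m.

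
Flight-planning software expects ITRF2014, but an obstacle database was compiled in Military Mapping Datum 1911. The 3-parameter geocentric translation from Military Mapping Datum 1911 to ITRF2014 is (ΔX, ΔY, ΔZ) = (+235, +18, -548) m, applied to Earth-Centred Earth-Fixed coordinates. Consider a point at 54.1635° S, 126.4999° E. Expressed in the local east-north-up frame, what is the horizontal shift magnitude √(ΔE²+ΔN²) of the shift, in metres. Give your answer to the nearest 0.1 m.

At φ = -54.1635°, λ = 126.4999°: sin φ = -0.810691, cos φ = 0.585474, sin λ = 0.803858, cos λ = -0.594821.
ΔE = −sin λ·ΔX + cos λ·ΔY = −(0.803858)·(235) + (-0.594821)·(18) = -199.61 m.
ΔN = −sin φ cos λ·ΔX − sin φ sin λ·ΔY + cos φ·ΔZ = −(-0.810691)(-0.594821)(235) − (-0.810691)(0.803858)(18) + (0.585474)(-548) = -422.43 m.
Horizontal magnitude = √(ΔE² + ΔN²) = √((-199.61)² + (-422.43)²) = 467.22 m.

467.2 m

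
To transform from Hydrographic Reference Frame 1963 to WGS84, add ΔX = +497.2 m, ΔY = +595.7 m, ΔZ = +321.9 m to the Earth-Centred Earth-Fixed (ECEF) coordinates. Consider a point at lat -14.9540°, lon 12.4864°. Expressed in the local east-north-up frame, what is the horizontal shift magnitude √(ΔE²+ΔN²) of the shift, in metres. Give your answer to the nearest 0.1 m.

667.2 m

At φ = -14.9540°, λ = 12.4864°: sin φ = -0.258043, cos φ = 0.966133, sin λ = 0.216208, cos λ = 0.976347.
ΔE = −sin λ·ΔX + cos λ·ΔY = −(0.216208)·(497.2) + (0.976347)·(595.7) = 474.11 m.
ΔN = −sin φ cos λ·ΔX − sin φ sin λ·ΔY + cos φ·ΔZ = −(-0.258043)(0.976347)(497.2) − (-0.258043)(0.216208)(595.7) + (0.966133)(321.9) = 469.50 m.
Horizontal magnitude = √(ΔE² + ΔN²) = √(474.11² + 469.50²) = 667.24 m.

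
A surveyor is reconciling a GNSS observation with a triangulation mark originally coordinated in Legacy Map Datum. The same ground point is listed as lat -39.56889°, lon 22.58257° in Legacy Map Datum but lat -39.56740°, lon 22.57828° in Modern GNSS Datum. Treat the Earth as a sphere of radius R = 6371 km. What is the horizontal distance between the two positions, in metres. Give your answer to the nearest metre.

Δφ = -39.56740° − -39.56889° = +0.00149°; Δλ = 22.57828° − 22.58257° = -0.00429°.
1° along a meridian = πR/180 = 111195 m.
ΔN = Δφ × 111195 = 165.7 m; ΔE = Δλ × 111195 × cos(-39.56889°) = -0.00429 × 111195 × 0.770859 = -367.7 m.
Distance = √(ΔE² + ΔN²) = √((-367.7)² + 165.7²) = 403.3 m.

403 m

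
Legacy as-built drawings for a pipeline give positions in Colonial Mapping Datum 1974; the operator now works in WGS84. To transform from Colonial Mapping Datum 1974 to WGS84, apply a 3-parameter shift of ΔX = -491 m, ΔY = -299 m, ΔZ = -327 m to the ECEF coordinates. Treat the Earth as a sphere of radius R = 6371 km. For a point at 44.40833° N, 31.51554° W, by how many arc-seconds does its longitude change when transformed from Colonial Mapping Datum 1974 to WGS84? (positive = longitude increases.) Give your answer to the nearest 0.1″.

Δλ = -23.2″

sin φ = 0.699767, cos φ = 0.714371, sin λ = -0.522730, cos λ = 0.852498.
East component: ΔE = −sin λ·ΔX + cos λ·ΔY = −(-0.522730)(-491) + (0.852498)(-299) = -511.56 m.
1° of latitude spans πR/180 = 111195 m; at latitude φ, 1° of longitude spans that × cos φ = 79434.4 m, so Δλ = -511.56 / 79434.4 × 3600 = -23.184″.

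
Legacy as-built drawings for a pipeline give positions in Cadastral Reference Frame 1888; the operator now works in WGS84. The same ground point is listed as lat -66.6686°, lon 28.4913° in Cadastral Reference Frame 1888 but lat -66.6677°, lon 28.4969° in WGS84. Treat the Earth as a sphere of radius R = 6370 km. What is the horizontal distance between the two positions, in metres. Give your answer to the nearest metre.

Δφ = -66.6677° − -66.6686° = +0.0009°; Δλ = 28.4969° − 28.4913° = +0.0056°.
1° along a meridian = πR/180 = 111177 m.
ΔN = Δφ × 111177 = 100.1 m; ΔE = Δλ × 111177 × cos(-66.6686°) = +0.0056 × 111177 × 0.396049 = 246.6 m.
Distance = √(ΔE² + ΔN²) = √(246.6² + 100.1²) = 266.1 m.

266 m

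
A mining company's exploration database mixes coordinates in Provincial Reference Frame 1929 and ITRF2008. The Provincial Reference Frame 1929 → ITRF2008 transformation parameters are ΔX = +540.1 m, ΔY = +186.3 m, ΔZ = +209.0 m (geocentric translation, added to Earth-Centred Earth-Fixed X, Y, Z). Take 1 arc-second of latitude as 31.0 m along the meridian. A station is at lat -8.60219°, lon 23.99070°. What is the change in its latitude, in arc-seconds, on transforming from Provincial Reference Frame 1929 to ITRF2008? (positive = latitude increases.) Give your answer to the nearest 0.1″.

sin φ = -0.149573, cos φ = 0.988751, sin λ = 0.406588, cos λ = 0.913611.
North component: ΔN = −sin φ cos λ·ΔX − sin φ sin λ·ΔY + cos φ·ΔZ = −(-0.149573)(0.913611)(540.1) − (-0.149573)(0.406588)(186.3) + (0.988751)(209.0) = 291.78 m.
1° of latitude spans 3600 × 31.00 = 111600 m, so Δφ = 291.78 / 111600 × 3600 = 9.412″.

Δφ = 9.4″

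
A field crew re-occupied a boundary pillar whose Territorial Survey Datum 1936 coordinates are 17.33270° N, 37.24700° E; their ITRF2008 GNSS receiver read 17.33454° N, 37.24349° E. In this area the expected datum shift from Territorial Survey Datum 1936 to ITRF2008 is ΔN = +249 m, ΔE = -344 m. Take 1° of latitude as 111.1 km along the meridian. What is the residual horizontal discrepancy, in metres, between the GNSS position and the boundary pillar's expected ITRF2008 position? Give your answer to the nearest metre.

Observed coordinate differences: Δφ = +0.00184°, Δλ = -0.00351°.
Converting to metres (1° lat = 111100 m, cos φ = 0.954591): observed ΔN = 204.4 m, observed ΔE = -372.3 m.
Subtracting the expected shift leaves a residual of 204.4 − (249) = -44.6 m north and -372.3 − (-344) = -28.3 m east.
Residual distance = √((-44.6)² + (-28.3)²) = 52.8 m.

53 m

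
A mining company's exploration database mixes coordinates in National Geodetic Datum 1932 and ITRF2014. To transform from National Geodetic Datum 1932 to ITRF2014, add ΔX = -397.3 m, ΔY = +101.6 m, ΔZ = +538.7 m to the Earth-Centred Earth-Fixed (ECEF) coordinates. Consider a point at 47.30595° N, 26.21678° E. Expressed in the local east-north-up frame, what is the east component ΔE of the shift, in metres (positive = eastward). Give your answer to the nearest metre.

At φ = 47.30595°, λ = 26.21678°: sin φ = 0.734985, cos φ = 0.678083, sin λ = 0.441769, cos λ = 0.897129.
ΔE = −sin λ·ΔX + cos λ·ΔY = −(0.441769)·(-397.3) + (0.897129)·(101.6) = 266.66 m.

ΔE = 267 m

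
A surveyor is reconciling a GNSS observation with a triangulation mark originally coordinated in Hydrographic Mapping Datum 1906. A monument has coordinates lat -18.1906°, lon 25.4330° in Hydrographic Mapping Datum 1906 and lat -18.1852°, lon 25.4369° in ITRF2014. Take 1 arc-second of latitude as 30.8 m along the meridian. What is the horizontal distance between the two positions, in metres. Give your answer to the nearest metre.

Δφ = -18.1852° − -18.1906° = +0.0054°; Δλ = 25.4369° − 25.4330° = +0.0039°.
1° of latitude = 3600 × 30.80 = 110880 m.
ΔN = Δφ × 110880 = 598.8 m; ΔE = Δλ × 110880 × cos(-18.1906°) = +0.0039 × 110880 × 0.950023 = 410.8 m.
Distance = √(ΔE² + ΔN²) = √(410.8² + 598.8²) = 726.1 m.

726 m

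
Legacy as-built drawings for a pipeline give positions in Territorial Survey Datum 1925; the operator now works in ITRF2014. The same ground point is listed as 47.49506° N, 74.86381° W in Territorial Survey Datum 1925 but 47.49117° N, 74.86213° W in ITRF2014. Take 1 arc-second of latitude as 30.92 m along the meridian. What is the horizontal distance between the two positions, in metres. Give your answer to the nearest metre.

Δφ = 47.49117° − 47.49506° = -0.00389°; Δλ = -74.86213° − -74.86381° = +0.00168°.
1° of latitude = 3600 × 30.92 = 111312 m.
ΔN = Δφ × 111312 = -433.0 m; ΔE = Δλ × 111312 × cos(47.49506°) = +0.00168 × 111312 × 0.675654 = 126.4 m.
Distance = √(ΔE² + ΔN²) = √(126.4² + (-433.0)²) = 451.1 m.

451 m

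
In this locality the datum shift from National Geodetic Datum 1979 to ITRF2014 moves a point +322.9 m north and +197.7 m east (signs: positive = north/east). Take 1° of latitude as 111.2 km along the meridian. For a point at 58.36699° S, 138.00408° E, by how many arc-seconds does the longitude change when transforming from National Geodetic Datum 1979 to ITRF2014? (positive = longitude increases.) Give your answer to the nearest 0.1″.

At latitude -58.36699°, cos φ = 0.524477.
1° of longitude at this latitude = 111.2 × cos φ = 58.32 km, so Δλ = 197.7 / 58321.8 = 0.0033898° = 12.203″.

Δλ = 12.2″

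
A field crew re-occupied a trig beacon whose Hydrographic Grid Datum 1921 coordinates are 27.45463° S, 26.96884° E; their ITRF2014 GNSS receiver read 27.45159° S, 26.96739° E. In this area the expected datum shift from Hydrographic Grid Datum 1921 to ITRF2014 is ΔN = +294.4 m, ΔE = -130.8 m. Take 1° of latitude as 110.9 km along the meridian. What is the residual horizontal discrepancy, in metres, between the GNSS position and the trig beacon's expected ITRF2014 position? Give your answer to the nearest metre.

Observed coordinate differences: Δφ = +0.00304°, Δλ = -0.00145°.
Converting to metres (1° lat = 110900 m, cos φ = 0.887376): observed ΔN = 337.1 m, observed ΔE = -142.7 m.
Subtracting the expected shift leaves a residual of 337.1 − (294.4) = 42.7 m north and -142.7 − (-130.8) = -11.9 m east.
Residual distance = √(42.7² + (-11.9)²) = 44.4 m.

44 m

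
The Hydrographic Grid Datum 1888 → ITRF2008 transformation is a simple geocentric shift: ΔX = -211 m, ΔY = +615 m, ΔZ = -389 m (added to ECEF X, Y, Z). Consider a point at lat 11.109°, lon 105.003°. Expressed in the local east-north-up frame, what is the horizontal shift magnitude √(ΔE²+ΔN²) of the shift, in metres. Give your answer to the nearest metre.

The local east axis at (φ, λ) is (−sin λ, cos λ, 0), so ΔE = −sin(105.003°)·(-211) + cos(105.003°)·615 = 44.60 m.
The local north axis is (−sin φ cos λ, −sin φ sin λ, cos φ), giving ΔN = -10.524 − 114.457 − 381.711 = -506.69 m.
Horizontal magnitude = √(ΔE² + ΔN²) = √(44.60² + (-506.69)²) = 508.65 m.

509 m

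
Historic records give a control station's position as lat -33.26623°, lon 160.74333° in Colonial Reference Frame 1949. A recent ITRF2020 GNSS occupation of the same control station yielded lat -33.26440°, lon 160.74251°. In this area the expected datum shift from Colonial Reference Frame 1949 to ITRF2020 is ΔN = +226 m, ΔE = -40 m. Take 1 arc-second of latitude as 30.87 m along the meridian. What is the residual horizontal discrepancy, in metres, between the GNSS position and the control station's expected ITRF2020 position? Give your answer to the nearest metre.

Observed coordinate differences: Δφ = +0.00183°, Δλ = -0.00082°.
Converting to metres (1° lat = 111132 m, cos φ = 0.836131): observed ΔN = 203.4 m, observed ΔE = -76.2 m.
Subtracting the expected shift leaves a residual of 203.4 − (226) = -22.6 m north and -76.2 − (-40) = -36.2 m east.
Residual distance = √((-22.6)² + (-36.2)²) = 42.7 m.

43 m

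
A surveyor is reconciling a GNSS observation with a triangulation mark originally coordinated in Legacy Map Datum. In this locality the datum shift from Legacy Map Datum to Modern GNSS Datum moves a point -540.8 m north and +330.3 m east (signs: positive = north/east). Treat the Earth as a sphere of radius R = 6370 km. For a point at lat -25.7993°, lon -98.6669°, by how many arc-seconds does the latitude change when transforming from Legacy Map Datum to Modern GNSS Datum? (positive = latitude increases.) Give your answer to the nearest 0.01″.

Δφ = -17.51″

On a sphere of radius R, 1 rad of latitude = R, so Δφ = ΔN / R = -540.8 / 6370000 = -8.4898e-05 rad = -17.511″.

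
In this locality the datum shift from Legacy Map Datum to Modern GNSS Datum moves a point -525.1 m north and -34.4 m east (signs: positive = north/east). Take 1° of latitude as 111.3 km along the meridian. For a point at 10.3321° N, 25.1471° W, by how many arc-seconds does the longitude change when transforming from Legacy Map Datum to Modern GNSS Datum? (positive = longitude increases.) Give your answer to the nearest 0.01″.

At latitude 10.3321°, cos φ = 0.983785.
1° of longitude at this latitude = 111.3 × cos φ = 109.50 km, so Δλ = -34.4 / 109495.2 = -0.0003142° = -1.131″.

Δλ = -1.13″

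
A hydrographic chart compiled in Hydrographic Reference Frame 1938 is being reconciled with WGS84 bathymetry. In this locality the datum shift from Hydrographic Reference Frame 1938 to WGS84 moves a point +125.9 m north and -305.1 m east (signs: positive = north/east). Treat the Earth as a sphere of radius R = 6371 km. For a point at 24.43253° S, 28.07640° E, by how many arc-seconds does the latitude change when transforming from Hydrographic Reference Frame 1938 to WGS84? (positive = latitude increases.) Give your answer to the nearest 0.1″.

On a sphere of radius R, 1 rad of latitude = R, so Δφ = ΔN / R = 125.9 / 6371000 = 1.9761e-05 rad = 4.076″.

Δφ = 4.1″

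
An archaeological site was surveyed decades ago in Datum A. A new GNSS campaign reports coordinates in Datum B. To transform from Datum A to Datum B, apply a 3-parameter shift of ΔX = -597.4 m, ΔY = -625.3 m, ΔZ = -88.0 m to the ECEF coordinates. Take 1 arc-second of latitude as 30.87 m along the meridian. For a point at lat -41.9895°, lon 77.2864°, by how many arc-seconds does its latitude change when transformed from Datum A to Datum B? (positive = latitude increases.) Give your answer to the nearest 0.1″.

sin φ = -0.668994, cos φ = 0.743267, sin λ = 0.975482, cos λ = 0.220078.
North component: ΔN = −sin φ cos λ·ΔX − sin φ sin λ·ΔY + cos φ·ΔZ = −(-0.668994)(0.220078)(-597.4) − (-0.668994)(0.975482)(-625.3) + (0.743267)(-88.0) = -561.43 m.
1° of latitude spans 3600 × 30.87 = 111132 m, so Δφ = -561.43 / 111132 × 3600 = -18.187″.

Δφ = -18.2″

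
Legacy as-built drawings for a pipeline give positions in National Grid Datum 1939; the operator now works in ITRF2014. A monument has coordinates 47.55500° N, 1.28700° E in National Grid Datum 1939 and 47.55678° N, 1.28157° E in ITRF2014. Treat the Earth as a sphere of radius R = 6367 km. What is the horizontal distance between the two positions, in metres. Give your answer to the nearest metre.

453 m

Δφ = 47.55678° − 47.55500° = +0.00178°; Δλ = 1.28157° − 1.28700° = -0.00543°.
1° along a meridian = πR/180 = 111125 m.
ΔN = Δφ × 111125 = 197.8 m; ΔE = Δλ × 111125 × cos(47.55500°) = -0.00543 × 111125 × 0.674882 = -407.2 m.
Distance = √(ΔE² + ΔN²) = √((-407.2)² + 197.8²) = 452.7 m.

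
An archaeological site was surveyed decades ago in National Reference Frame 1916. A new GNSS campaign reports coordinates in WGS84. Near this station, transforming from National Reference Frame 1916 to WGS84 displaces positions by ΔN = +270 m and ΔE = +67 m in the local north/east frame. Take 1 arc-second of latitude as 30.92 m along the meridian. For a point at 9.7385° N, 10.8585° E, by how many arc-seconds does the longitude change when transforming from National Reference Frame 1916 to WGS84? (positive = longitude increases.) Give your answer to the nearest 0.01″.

Δλ = 2.20″

At latitude 9.7385°, cos φ = 0.985590.
1″ of longitude at this latitude = 30.92 × cos φ = 30.4744 m, so Δλ = 67.0 / 30.4744 = 2.199″.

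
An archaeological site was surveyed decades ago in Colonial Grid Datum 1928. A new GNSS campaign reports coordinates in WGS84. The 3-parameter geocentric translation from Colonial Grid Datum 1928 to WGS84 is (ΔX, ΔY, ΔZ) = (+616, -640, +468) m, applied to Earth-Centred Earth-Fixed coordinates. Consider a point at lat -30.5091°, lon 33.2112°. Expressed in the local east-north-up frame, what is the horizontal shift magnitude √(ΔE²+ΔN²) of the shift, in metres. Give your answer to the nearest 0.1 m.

999.5 m

The local east axis at (φ, λ) is (−sin λ, cos λ, 0), so ΔE = −sin(33.2112°)·616 + cos(33.2112°)·(-640) = -872.86 m.
The local north axis is (−sin φ cos λ, −sin φ sin λ, cos φ), giving ΔN = 261.646 − 177.963 + 403.205 = 486.89 m.
Horizontal magnitude = √(ΔE² + ΔN²) = √((-872.86)² + 486.89²) = 999.47 m.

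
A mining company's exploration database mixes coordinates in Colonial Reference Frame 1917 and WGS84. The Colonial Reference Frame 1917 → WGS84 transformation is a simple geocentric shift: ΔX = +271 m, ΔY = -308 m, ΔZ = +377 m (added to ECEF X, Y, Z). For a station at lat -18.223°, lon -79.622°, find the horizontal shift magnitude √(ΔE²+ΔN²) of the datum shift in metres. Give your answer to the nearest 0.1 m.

513.5 m

The local east axis at (φ, λ) is (−sin λ, cos λ, 0), so ΔE = −sin(-79.622°)·271 + cos(-79.622°)·(-308) = 211.08 m.
The local north axis is (−sin φ cos λ, −sin φ sin λ, cos φ), giving ΔN = 15.266 + 94.741 + 358.092 = 468.10 m.
Horizontal magnitude = √(ΔE² + ΔN²) = √(211.08² + 468.10²) = 513.49 m.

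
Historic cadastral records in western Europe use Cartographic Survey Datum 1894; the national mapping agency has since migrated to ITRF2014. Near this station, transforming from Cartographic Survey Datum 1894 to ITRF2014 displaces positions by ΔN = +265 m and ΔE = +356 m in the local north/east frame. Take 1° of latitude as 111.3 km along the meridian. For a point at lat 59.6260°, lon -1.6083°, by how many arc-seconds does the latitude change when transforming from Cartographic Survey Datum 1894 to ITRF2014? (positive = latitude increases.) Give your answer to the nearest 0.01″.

Δφ = 8.57″

1° of latitude = 111.3 km, so Δφ = 265.0 / 111300 = 0.0023810° = 8.571″.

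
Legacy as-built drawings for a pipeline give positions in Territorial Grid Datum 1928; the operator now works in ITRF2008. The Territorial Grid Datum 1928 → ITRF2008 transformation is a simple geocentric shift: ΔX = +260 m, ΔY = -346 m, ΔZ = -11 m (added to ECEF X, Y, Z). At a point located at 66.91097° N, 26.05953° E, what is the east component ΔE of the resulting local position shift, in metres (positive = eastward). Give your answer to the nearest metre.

ΔE = -425 m

The local east axis at (φ, λ) is (−sin λ, cos λ, 0), so ΔE = −sin(26.05953°)·260 + cos(26.05953°)·(-346) = -425.04 m.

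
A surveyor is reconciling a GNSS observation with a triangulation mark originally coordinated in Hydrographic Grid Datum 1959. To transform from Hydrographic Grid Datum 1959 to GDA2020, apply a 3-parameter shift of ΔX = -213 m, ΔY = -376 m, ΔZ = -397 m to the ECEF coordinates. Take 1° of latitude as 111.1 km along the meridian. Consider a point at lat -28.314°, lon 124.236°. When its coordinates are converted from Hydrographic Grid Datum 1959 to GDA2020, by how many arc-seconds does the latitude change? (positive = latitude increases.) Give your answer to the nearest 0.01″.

Δφ = -14.26″

sin φ = -0.474303, cos φ = 0.880361, sin λ = 0.826727, cos λ = -0.562603.
North component: ΔN = −sin φ cos λ·ΔX − sin φ sin λ·ΔY + cos φ·ΔZ = −(-0.474303)(-0.562603)(-213) − (-0.474303)(0.826727)(-376) + (0.880361)(-397) = -440.10 m.
1° of latitude spans 111100 m, so Δφ = -440.10 / 111100 × 3600 = -14.261″.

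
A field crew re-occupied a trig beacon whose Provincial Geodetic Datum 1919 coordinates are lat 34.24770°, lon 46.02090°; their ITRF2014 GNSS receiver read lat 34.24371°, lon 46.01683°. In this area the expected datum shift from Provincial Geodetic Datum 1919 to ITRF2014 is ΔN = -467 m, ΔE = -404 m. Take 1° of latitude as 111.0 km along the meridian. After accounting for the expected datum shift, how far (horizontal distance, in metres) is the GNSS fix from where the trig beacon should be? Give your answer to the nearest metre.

39 m

Observed coordinate differences: Δφ = -0.00399°, Δλ = -0.00407°.
Converting to metres (1° lat = 111000 m, cos φ = 0.826612): observed ΔN = -442.9 m, observed ΔE = -373.4 m.
Subtracting the expected shift leaves a residual of -442.9 − (-467) = 24.1 m north and -373.4 − (-404) = 30.6 m east.
Residual distance = √(24.1² + 30.6²) = 38.9 m.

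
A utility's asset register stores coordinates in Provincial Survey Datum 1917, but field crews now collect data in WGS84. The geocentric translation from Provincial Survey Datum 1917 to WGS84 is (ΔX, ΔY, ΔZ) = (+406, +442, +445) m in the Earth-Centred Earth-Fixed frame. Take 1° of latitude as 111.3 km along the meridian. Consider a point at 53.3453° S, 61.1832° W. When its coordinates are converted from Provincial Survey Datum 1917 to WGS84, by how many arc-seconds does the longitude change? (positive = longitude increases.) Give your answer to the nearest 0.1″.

Δλ = 30.8″

sin φ = -0.802248, cos φ = 0.596991, sin λ = -0.876165, cos λ = 0.482011.
East component: ΔE = −sin λ·ΔX + cos λ·ΔY = −(-0.876165)(406) + (0.482011)(442) = 568.77 m.
1° of latitude spans 111300 m; at latitude φ, 1° of longitude spans that × cos φ = 66445.1 m, so Δλ = 568.77 / 66445.1 × 3600 = 30.816″.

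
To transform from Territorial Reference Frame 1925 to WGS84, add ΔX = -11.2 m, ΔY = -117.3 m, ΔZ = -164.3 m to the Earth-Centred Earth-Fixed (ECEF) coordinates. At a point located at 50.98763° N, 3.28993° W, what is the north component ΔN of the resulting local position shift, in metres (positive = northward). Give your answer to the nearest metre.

At φ = 50.98763°, λ = -3.28993°: sin φ = 0.777010, cos φ = 0.629488, sin λ = -0.057389, cos λ = 0.998352.
ΔN = −sin φ cos λ·ΔX − sin φ sin λ·ΔY + cos φ·ΔZ = −(0.777010)(0.998352)(-11.2) − (0.777010)(-0.057389)(-117.3) + (0.629488)(-164.3) = -99.97 m.

ΔN = -100 m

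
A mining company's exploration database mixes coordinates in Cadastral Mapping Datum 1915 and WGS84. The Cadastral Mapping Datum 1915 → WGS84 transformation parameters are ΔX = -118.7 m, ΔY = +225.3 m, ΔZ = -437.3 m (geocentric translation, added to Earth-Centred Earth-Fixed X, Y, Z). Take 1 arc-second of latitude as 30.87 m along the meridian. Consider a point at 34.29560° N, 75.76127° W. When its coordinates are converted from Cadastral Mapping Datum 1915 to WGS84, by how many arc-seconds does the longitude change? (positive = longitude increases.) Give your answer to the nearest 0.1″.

sin φ = 0.563463, cos φ = 0.826142, sin λ = -0.969279, cos λ = 0.245963.
East component: ΔE = −sin λ·ΔX + cos λ·ΔY = −(-0.969279)(-118.7) + (0.245963)(225.3) = -59.64 m.
1° of latitude spans 3600 × 30.87 = 111132 m; at latitude φ, 1° of longitude spans that × cos φ = 91810.8 m, so Δλ = -59.64 / 91810.8 × 3600 = -2.338″.

Δλ = -2.3″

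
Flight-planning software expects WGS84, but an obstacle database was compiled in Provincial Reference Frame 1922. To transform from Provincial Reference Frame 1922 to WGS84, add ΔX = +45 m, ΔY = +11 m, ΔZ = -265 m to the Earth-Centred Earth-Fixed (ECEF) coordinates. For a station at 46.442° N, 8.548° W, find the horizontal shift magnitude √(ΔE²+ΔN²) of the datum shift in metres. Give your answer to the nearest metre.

The local east axis at (φ, λ) is (−sin λ, cos λ, 0), so ΔE = −sin(-8.548°)·45 + cos(-8.548°)·11 = 17.57 m.
The local north axis is (−sin φ cos λ, −sin φ sin λ, cos φ), giving ΔN = -32.248 + 1.185 − 182.608 = -213.67 m.
Horizontal magnitude = √(ΔE² + ΔN²) = √(17.57² + (-213.67)²) = 214.39 m.

214 m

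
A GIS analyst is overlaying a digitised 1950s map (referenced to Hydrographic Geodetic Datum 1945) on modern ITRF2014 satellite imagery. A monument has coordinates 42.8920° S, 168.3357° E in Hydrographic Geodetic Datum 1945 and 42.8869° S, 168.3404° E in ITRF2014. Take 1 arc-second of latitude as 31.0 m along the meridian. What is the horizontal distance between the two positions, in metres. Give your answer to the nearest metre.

Δφ = -42.8869° − -42.8920° = +0.0051°; Δλ = 168.3404° − 168.3357° = +0.0047°.
1° of latitude = 3600 × 31.00 = 111600 m.
ΔN = Δφ × 111600 = 569.2 m; ΔE = Δλ × 111600 × cos(-42.8920°) = +0.0047 × 111600 × 0.732638 = 384.3 m.
Distance = √(ΔE² + ΔN²) = √(384.3² + 569.2²) = 686.7 m.

687 m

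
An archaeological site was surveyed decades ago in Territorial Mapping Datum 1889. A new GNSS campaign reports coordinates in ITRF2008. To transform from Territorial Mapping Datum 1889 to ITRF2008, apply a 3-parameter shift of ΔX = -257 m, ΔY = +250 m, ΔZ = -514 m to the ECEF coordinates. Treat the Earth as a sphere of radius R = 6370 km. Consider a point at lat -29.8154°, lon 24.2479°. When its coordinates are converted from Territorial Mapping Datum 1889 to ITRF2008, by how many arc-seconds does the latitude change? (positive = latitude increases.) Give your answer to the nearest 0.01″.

Δφ = -16.56″

sin φ = -0.497207, cos φ = 0.867632, sin λ = 0.410685, cos λ = 0.911777.
North component: ΔN = −sin φ cos λ·ΔX − sin φ sin λ·ΔY + cos φ·ΔZ = −(-0.497207)(0.911777)(-257) − (-0.497207)(0.410685)(250) + (0.867632)(-514) = -511.42 m.
1° of latitude spans πR/180 = 111177 m, so Δφ = -511.42 / 111177 × 3600 = -16.560″.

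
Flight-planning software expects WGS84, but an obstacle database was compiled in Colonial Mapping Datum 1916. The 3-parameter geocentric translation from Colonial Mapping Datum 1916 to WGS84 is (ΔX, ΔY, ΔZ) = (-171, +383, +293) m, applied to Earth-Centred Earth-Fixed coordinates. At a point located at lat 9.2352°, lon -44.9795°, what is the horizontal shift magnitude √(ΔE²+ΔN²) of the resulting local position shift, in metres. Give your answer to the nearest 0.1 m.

At φ = 9.2352°, λ = -44.9795°: sin φ = 0.160488, cos φ = 0.987038, sin λ = -0.706854, cos λ = 0.707360.
ΔE = −sin λ·ΔX + cos λ·ΔY = −(-0.706854)·(-171) + (0.707360)·(383) = 150.05 m.
ΔN = −sin φ cos λ·ΔX − sin φ sin λ·ΔY + cos φ·ΔZ = −(0.160488)(0.707360)(-171) − (0.160488)(-0.706854)(383) + (0.987038)(293) = 352.06 m.
Horizontal magnitude = √(ΔE² + ΔN²) = √(150.05² + 352.06²) = 382.70 m.

382.7 m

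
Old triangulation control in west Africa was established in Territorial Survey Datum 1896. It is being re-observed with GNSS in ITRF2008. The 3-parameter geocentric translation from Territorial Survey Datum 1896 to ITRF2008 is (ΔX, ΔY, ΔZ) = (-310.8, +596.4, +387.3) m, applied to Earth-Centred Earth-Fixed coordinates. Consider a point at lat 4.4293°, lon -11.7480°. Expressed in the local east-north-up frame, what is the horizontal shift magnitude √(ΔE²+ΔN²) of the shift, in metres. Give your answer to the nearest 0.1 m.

At φ = 4.4293°, λ = -11.7480°: sin φ = 0.077229, cos φ = 0.997013, sin λ = -0.203608, cos λ = 0.979053.
ΔE = −sin λ·ΔX + cos λ·ΔY = −(-0.203608)·(-310.8) + (0.979053)·(596.4) = 520.63 m.
ΔN = −sin φ cos λ·ΔX − sin φ sin λ·ΔY + cos φ·ΔZ = −(0.077229)(0.979053)(-310.8) − (0.077229)(-0.203608)(596.4) + (0.997013)(387.3) = 419.02 m.
Horizontal magnitude = √(ΔE² + ΔN²) = √(520.63² + 419.02²) = 668.30 m.

668.3 m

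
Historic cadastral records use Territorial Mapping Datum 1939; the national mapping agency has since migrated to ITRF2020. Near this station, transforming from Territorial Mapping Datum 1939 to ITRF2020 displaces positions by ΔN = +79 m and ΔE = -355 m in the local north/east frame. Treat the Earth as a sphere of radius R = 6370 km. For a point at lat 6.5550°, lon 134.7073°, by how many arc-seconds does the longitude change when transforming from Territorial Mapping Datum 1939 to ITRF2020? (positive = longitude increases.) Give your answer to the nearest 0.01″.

Δλ = -11.57″

At latitude 6.5550°, cos φ = 0.993463.
One radian of longitude at latitude φ spans R cos φ, so Δλ = ΔE / (R cos φ) = -355.0 / (6370000 × 0.993463) = -5.6097e-05 rad = -11.571″.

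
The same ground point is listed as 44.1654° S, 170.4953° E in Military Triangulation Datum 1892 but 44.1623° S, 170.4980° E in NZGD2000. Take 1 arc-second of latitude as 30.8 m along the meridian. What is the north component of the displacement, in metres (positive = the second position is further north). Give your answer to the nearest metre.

ΔN = 344 m

Δφ = -44.1623° − -44.1654° = +0.0031°; Δλ = 170.4980° − 170.4953° = +0.0027°.
1° of latitude = 3600 × 30.80 = 110880 m.
ΔN = Δφ × 110880 = 343.7 m; ΔE = Δλ × 110880 × cos(-44.1654°) = +0.0027 × 110880 × 0.717331 = 214.8 m.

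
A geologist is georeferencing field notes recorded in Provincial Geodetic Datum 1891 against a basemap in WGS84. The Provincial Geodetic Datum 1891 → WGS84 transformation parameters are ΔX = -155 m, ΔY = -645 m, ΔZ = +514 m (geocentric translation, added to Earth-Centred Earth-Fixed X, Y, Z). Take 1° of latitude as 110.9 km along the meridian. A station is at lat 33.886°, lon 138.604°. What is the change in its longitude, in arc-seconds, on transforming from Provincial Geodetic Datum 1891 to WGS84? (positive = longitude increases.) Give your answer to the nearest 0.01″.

Δλ = 22.93″

sin φ = 0.557542, cos φ = 0.830149, sin λ = 0.661259, cos λ = -0.750157.
East component: ΔE = −sin λ·ΔX + cos λ·ΔY = −(0.661259)(-155) + (-0.750157)(-645) = 586.35 m.
1° of latitude spans 110900 m; at latitude φ, 1° of longitude spans that × cos φ = 92063.5 m, so Δλ = 586.35 / 92063.5 × 3600 = 22.928″.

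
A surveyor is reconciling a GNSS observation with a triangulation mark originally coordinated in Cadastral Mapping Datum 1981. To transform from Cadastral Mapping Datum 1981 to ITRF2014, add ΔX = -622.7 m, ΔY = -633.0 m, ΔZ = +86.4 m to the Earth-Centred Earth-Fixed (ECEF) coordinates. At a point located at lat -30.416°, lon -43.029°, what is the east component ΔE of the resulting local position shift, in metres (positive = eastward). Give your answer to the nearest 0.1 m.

ΔE = -887.6 m

The local east axis at (φ, λ) is (−sin λ, cos λ, 0), so ΔE = −sin(-43.029°)·(-622.7) + cos(-43.029°)·(-633.0) = -887.64 m.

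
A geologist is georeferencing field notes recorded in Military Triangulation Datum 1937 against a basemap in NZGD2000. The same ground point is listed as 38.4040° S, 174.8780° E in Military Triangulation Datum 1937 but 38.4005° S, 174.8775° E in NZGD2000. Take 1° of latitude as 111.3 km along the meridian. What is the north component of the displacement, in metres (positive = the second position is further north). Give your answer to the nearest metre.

Δφ = -38.4005° − -38.4040° = +0.0035°; Δλ = 174.8775° − 174.8780° = -0.0005°.
ΔN = Δφ × 111300 = 389.6 m; ΔE = Δλ × 111300 × cos(-38.4040°) = -0.0005 × 111300 × 0.783650 = -43.6 m.

ΔN = 390 m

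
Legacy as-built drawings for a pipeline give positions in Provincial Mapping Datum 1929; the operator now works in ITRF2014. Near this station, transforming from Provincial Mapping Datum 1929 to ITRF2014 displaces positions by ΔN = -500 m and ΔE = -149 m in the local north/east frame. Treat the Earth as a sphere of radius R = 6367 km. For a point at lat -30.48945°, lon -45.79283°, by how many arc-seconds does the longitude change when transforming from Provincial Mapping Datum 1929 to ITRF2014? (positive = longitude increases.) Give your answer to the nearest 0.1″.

At latitude -30.48945°, cos φ = 0.861723.
One radian of longitude at latitude φ spans R cos φ, so Δλ = ΔE / (R cos φ) = -149.0 / (6367000 × 0.861723) = -2.7157e-05 rad = -5.602″.

Δλ = -5.6″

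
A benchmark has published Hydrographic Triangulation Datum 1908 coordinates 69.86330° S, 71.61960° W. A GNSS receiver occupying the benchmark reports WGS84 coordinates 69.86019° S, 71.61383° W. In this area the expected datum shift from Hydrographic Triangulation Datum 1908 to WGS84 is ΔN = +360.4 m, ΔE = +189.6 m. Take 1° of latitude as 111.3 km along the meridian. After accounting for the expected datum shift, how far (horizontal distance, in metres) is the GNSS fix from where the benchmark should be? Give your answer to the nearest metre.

Observed coordinate differences: Δφ = +0.00311°, Δλ = +0.00577°.
Converting to metres (1° lat = 111300 m, cos φ = 0.344261): observed ΔN = 346.1 m, observed ΔE = 221.1 m.
Subtracting the expected shift leaves a residual of 346.1 − (360.4) = -14.3 m north and 221.1 − (189.6) = 31.5 m east.
Residual distance = √((-14.3)² + 31.5²) = 34.6 m.

35 m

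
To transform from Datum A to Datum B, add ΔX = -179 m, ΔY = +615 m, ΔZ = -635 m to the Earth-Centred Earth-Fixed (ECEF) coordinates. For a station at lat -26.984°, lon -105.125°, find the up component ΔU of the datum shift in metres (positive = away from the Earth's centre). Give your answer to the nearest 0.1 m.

ΔU = -199.3 m

At φ = -26.984°, λ = -105.125°: sin φ = -0.453742, cos φ = 0.891133, sin λ = -0.965359, cos λ = -0.260926.
ΔU = cos φ cos λ·ΔX + cos φ sin λ·ΔY + sin φ·ΔZ = (0.891133)(-0.260926)(-179) + (0.891133)(-0.965359)(615) + (-0.453742)(-635) = -199.32 m.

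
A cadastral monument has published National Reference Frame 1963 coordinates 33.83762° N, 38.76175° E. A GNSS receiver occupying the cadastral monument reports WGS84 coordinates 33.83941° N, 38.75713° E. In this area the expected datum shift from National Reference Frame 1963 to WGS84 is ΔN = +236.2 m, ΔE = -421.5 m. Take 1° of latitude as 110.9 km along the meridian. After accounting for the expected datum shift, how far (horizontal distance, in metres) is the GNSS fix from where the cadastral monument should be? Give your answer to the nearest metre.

38 m

Observed coordinate differences: Δφ = +0.00179°, Δλ = -0.00462°.
Converting to metres (1° lat = 110900 m, cos φ = 0.830619): observed ΔN = 198.5 m, observed ΔE = -425.6 m.
Subtracting the expected shift leaves a residual of 198.5 − (236.2) = -37.7 m north and -425.6 − (-421.5) = -4.1 m east.
Residual distance = √((-37.7)² + (-4.1)²) = 37.9 m.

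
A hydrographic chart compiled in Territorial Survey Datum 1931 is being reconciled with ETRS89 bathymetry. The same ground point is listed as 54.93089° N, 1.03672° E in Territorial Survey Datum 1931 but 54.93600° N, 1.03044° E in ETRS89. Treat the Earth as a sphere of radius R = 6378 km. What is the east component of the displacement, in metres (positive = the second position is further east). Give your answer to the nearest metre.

Δφ = 54.93600° − 54.93089° = +0.00511°; Δλ = 1.03044° − 1.03672° = -0.00628°.
1° along a meridian = πR/180 = 111317 m.
ΔN = Δφ × 111317 = 568.8 m; ΔE = Δλ × 111317 × cos(54.93089°) = -0.00628 × 111317 × 0.574564 = -401.7 m.

ΔE = -402 m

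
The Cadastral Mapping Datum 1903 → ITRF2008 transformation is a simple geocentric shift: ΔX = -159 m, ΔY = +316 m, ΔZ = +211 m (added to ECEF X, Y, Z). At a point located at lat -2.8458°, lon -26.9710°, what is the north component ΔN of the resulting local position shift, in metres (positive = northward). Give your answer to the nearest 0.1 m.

ΔN = 196.6 m

The local north axis is (−sin φ cos λ, −sin φ sin λ, cos φ), giving ΔN = -7.035 − 7.115 + 210.740 = 196.59 m.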